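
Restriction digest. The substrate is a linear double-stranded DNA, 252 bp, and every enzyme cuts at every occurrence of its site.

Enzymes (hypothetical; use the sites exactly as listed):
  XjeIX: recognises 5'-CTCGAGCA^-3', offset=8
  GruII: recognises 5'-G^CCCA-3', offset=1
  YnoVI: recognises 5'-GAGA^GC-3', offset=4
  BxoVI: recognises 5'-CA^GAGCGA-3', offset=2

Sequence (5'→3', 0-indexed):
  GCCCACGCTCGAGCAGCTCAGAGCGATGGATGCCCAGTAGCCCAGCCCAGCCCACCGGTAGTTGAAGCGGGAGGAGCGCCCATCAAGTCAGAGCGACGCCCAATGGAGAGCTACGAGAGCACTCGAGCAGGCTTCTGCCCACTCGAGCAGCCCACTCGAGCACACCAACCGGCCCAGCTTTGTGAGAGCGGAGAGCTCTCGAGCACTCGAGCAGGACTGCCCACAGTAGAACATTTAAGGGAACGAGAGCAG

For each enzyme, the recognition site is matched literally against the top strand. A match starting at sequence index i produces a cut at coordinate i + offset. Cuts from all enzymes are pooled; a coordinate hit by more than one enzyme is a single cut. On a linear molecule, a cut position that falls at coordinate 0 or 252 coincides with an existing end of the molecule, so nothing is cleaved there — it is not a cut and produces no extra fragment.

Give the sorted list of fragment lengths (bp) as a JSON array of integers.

Scan for sites:
  XjeIX CTCGAGCA/8: at [7, 121, 141, 154, 197, 205] ⇒ [15, 129, 149, 162, 205, 213]
  GruII GCCCA/1: at [0, 31, 39, 44, 49, 77, 97, 136, 149, 171, 218] ⇒ [1, 32, 40, 45, 50, 78, 98, 137, 150, 172, 219]
  YnoVI GAGAGC/4: at [105, 114, 183, 190, 244] ⇒ [109, 118, 187, 194, 248]
  BxoVI CAGAGCGA/2: at [18, 88] ⇒ [20, 90]

All cut coordinates (distinct, sorted): [1, 15, 20, 32, 40, 45, 50, 78, 90, 98, 109, 118, 129, 137, 149, 150, 162, 172, 187, 194, 205, 213, 219, 248]

Fragment lengths:
  [0,1): 1 bp
  [1,15): 14 bp
  [15,20): 5 bp
  [20,32): 12 bp
  [32,40): 8 bp
  [40,45): 5 bp
  [45,50): 5 bp
  [50,78): 28 bp
  [78,90): 12 bp
  [90,98): 8 bp
  [98,109): 11 bp
  [109,118): 9 bp
  [118,129): 11 bp
  [129,137): 8 bp
  [137,149): 12 bp
  [149,150): 1 bp
  [150,162): 12 bp
  [162,172): 10 bp
  [172,187): 15 bp
  [187,194): 7 bp
  [194,205): 11 bp
  [205,213): 8 bp
  [213,219): 6 bp
  [219,248): 29 bp
  [248,252): 4 bp

[1,1,4,5,5,5,6,7,8,8,8,8,9,10,11,11,11,12,12,12,12,14,15,28,29]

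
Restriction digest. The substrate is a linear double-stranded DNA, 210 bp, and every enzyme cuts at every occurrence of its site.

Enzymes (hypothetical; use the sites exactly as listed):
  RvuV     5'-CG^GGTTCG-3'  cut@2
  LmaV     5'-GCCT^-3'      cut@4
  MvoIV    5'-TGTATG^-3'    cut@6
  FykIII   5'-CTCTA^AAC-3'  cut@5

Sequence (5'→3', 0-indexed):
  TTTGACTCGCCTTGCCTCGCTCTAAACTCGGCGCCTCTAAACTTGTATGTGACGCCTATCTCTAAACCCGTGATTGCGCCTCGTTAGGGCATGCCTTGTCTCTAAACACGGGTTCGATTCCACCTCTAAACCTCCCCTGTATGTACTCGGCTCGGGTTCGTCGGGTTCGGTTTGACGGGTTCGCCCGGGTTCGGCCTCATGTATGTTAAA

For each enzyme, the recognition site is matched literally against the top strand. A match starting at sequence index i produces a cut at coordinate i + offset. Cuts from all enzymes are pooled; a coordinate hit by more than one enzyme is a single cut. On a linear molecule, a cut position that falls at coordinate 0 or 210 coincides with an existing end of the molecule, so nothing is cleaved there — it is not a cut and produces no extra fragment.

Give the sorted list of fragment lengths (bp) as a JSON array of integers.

Scan for sites:
  RvuV CGGGTTCG/2: at [108, 152, 161, 175, 185] ⇒ [110, 154, 163, 177, 187]
  LmaV GCCT/4: at [8, 13, 32, 53, 77, 92, 193] ⇒ [12, 17, 36, 57, 81, 96, 197]
  MvoIV TGTATG/6: at [43, 137, 199] ⇒ [49, 143, 205]
  FykIII CTCTAAAC/5: at [19, 34, 59, 99, 123] ⇒ [24, 39, 64, 104, 128]

Pooled cuts: [12, 17, 24, 36, 39, 49, 57, 64, 81, 96, 104, 110, 128, 143, 154, 163, 177, 187, 197, 205]

Fragment lengths:
  [0,12): 12 bp
  [12,17): 5 bp
  [17,24): 7 bp
  [24,36): 12 bp
  [36,39): 3 bp
  [39,49): 10 bp
  [49,57): 8 bp
  [57,64): 7 bp
  [64,81): 17 bp
  [81,96): 15 bp
  [96,104): 8 bp
  [104,110): 6 bp
  [110,128): 18 bp
  [128,143): 15 bp
  [143,154): 11 bp
  [154,163): 9 bp
  [163,177): 14 bp
  [177,187): 10 bp
  [187,197): 10 bp
  [197,205): 8 bp
  [205,210): 5 bp

[3,5,5,6,7,7,8,8,8,9,10,10,10,11,12,12,14,15,15,17,18]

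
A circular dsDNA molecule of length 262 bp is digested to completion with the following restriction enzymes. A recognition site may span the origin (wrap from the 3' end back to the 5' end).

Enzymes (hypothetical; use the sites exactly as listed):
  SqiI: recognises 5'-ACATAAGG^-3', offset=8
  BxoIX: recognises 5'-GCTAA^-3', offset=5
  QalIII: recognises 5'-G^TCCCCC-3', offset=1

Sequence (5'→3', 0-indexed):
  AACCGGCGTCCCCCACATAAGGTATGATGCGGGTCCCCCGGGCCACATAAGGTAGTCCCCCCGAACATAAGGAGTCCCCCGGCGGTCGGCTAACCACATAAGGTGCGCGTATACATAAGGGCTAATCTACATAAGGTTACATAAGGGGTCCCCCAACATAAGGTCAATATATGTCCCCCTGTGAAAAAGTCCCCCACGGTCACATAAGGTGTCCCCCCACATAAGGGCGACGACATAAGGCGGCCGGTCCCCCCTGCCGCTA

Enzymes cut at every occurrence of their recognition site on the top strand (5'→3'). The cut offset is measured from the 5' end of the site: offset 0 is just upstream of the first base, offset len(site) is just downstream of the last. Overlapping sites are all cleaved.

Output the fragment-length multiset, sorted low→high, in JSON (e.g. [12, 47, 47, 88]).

Per-enzyme occurrences:
  SqiI (ACATAAGG, off=8): starts [14, 44, 64, 95, 112, 128, 138, 155, 201, 218, 232] → cuts [22, 52, 72, 103, 120, 136, 146, 163, 209, 226, 240]
  BxoIX (GCTAA, off=5): starts [88, 120, 258] → cuts [1, 93, 125]
  QalIII (GTCCCCC, off=1): starts [7, 32, 54, 73, 147, 172, 188, 210, 246] → cuts [8, 33, 55, 74, 148, 173, 189, 211, 247]

Pooled cuts: [1, 8, 22, 33, 52, 55, 72, 74, 93, 103, 120, 125, 136, 146, 148, 163, 173, 189, 209, 211, 226, 240, 247]

Fragment lengths:
  1→8: 7 bp
  8→22: 14 bp
  22→33: 11 bp
  33→52: 19 bp
  52→55: 3 bp
  55→72: 17 bp
  72→74: 2 bp
  74→93: 19 bp
  93→103: 10 bp
  103→120: 17 bp
  120→125: 5 bp
  125→136: 11 bp
  136→146: 10 bp
  146→148: 2 bp
  148→163: 15 bp
  163→173: 10 bp
  173→189: 16 bp
  189→209: 20 bp
  209→211: 2 bp
  211→226: 15 bp
  226→240: 14 bp
  240→247: 7 bp
  247→1 (wrap): 262-247+1 = 16 bp

[2,2,2,3,5,7,7,10,10,10,11,11,14,14,15,15,16,16,17,17,19,19,20]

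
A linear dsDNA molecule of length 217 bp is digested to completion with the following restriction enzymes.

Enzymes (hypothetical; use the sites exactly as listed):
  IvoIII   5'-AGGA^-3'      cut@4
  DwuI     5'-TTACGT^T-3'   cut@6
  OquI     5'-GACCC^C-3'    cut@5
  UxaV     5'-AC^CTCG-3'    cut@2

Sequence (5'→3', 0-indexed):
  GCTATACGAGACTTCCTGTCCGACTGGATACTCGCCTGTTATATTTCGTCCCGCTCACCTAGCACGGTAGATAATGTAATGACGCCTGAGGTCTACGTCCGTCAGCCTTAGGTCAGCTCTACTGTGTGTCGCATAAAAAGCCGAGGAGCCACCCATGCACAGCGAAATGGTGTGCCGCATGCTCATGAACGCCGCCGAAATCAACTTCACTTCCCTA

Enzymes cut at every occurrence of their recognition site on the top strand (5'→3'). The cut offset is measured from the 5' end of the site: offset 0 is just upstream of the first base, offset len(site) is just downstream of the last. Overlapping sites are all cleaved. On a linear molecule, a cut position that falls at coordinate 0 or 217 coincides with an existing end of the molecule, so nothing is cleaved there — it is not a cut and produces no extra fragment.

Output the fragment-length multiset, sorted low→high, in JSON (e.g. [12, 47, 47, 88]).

Site scan:
  IvoIII (AGGA, off=4): starts [143] → cuts [147]
  DwuI (TTACGTT, off=6): no sites
  OquI (GACCCC, off=5): no sites
  UxaV (ACCTCG, off=2): no sites

Pooled cuts: [147]

Fragments:
  [0,147): 147 bp
  [147,217): 70 bp

[70,147]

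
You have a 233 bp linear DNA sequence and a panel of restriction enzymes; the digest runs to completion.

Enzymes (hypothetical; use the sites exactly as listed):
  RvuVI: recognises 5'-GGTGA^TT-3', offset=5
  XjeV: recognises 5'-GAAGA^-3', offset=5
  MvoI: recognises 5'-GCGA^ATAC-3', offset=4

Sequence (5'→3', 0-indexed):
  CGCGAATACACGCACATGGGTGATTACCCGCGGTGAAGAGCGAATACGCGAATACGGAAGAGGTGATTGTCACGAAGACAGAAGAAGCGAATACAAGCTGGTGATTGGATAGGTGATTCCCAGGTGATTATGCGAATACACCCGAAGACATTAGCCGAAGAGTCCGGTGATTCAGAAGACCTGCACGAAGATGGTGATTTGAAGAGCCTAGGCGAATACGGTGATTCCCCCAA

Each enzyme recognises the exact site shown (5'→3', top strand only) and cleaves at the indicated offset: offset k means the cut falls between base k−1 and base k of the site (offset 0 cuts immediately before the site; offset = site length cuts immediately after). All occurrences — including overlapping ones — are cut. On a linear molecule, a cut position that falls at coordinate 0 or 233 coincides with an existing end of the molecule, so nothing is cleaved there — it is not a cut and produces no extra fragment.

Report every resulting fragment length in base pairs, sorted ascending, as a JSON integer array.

[4,5,5,5,6,7,8,8,8,9,9,9,9,10,10,11,12,12,12,13,13,14,16,18]

Scan for sites:
  RvuVI (GGTGATT, off=5): starts [18, 61, 99, 111, 122, 165, 192, 219] → cuts [23, 66, 104, 116, 127, 170, 197, 224]
  XjeV (GAAGA, off=5): starts [34, 56, 73, 80, 143, 156, 174, 186, 200] → cuts [39, 61, 78, 85, 148, 161, 179, 191, 205]
  MvoI (GCGAATAC, off=4): starts [1, 39, 47, 86, 131, 211] → cuts [5, 43, 51, 90, 135, 215]

All cut coordinates (distinct, sorted): [5, 23, 39, 43, 51, 61, 66, 78, 85, 90, 104, 116, 127, 135, 148, 161, 170, 179, 191, 197, 205, 215, 224]

Fragments:
  [0,5): 5 bp
  [5,23): 18 bp
  [23,39): 16 bp
  [39,43): 4 bp
  [43,51): 8 bp
  [51,61): 10 bp
  [61,66): 5 bp
  [66,78): 12 bp
  [78,85): 7 bp
  [85,90): 5 bp
  [90,104): 14 bp
  [104,116): 12 bp
  [116,127): 11 bp
  [127,135): 8 bp
  [135,148): 13 bp
  [148,161): 13 bp
  [161,170): 9 bp
  [170,179): 9 bp
  [179,191): 12 bp
  [191,197): 6 bp
  [197,205): 8 bp
  [205,215): 10 bp
  [215,224): 9 bp
  [224,233): 9 bp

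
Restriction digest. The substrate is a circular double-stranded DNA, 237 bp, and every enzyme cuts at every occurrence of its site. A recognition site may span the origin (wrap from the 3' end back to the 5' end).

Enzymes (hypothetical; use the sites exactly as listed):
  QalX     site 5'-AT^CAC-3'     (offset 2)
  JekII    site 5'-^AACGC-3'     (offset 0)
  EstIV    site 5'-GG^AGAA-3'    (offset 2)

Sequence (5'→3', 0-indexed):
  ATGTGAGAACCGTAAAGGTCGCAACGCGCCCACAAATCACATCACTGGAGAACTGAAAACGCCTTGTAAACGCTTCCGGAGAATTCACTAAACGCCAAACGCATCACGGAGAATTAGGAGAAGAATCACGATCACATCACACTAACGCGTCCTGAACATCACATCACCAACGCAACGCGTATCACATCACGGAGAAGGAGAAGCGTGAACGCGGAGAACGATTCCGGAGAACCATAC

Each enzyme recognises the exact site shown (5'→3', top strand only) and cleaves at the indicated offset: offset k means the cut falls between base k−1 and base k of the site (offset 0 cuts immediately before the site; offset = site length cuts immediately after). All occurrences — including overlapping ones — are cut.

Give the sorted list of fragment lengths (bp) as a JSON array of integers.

[4,5,5,5,5,5,5,5,6,6,6,6,7,7,7,8,9,9,9,9,11,11,11,13,15,16,32]

Per-enzyme occurrences:
  QalX ATCAC/2: at [35, 40, 102, 124, 130, 135, 157, 162, 180, 185] ⇒ [37, 42, 104, 126, 132, 137, 159, 164, 182, 187]
  JekII AACGC/0: at [22, 57, 68, 90, 97, 143, 168, 173, 207] ⇒ [22, 57, 68, 90, 97, 143, 168, 173, 207]
  EstIV GGAGAA/2: at [46, 77, 107, 116, 190, 196, 212, 225] ⇒ [48, 79, 109, 118, 192, 198, 214, 227]

All cut coordinates (distinct, sorted): [22, 37, 42, 48, 57, 68, 79, 90, 97, 104, 109, 118, 126, 132, 137, 143, 159, 164, 168, 173, 182, 187, 192, 198, 207, 214, 227]

Fragments:
  22→37: 15 bp
  37→42: 5 bp
  42→48: 6 bp
  48→57: 9 bp
  57→68: 11 bp
  68→79: 11 bp
  79→90: 11 bp
  90→97: 7 bp
  97→104: 7 bp
  104→109: 5 bp
  109→118: 9 bp
  118→126: 8 bp
  126→132: 6 bp
  132→137: 5 bp
  137→143: 6 bp
  143→159: 16 bp
  159→164: 5 bp
  164→168: 4 bp
  168→173: 5 bp
  173→182: 9 bp
  182→187: 5 bp
  187→192: 5 bp
  192→198: 6 bp
  198→207: 9 bp
  207→214: 7 bp
  214→227: 13 bp
  227→22 (wrap): 237-227+22 = 32 bp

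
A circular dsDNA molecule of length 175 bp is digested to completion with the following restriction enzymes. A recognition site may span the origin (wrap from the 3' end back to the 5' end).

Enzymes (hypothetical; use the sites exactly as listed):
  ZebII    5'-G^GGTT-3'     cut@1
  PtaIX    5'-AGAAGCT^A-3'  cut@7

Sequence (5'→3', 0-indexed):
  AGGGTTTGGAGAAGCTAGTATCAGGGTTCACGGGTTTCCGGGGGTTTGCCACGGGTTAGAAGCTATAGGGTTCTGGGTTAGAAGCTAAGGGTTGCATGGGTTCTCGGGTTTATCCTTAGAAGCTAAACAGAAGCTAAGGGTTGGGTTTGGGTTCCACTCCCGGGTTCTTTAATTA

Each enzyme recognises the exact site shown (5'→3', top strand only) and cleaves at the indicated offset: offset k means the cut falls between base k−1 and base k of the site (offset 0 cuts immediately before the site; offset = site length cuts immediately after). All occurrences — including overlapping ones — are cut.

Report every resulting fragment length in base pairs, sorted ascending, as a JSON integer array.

Scan for sites:
  ZebII GGGTT/1: at [1, 23, 31, 41, 52, 67, 74, 88, 97, 105, 137, 142, 148, 161] ⇒ [2, 24, 32, 42, 53, 68, 75, 89, 98, 106, 138, 143, 149, 162]
  PtaIX AGAAGCTA/7: at [9, 57, 79, 117, 128] ⇒ [16, 64, 86, 124, 135]

Pooled cuts: [2, 16, 24, 32, 42, 53, 64, 68, 75, 86, 89, 98, 106, 124, 135, 138, 143, 149, 162]

Fragment lengths:
  2→16: 14 bp
  16→24: 8 bp
  24→32: 8 bp
  32→42: 10 bp
  42→53: 11 bp
  53→64: 11 bp
  64→68: 4 bp
  68→75: 7 bp
  75→86: 11 bp
  86→89: 3 bp
  89→98: 9 bp
  98→106: 8 bp
  106→124: 18 bp
  124→135: 11 bp
  135→138: 3 bp
  138→143: 5 bp
  143→149: 6 bp
  149→162: 13 bp
  162→2 (wrap): 175-162+2 = 15 bp

[3,3,4,5,6,7,8,8,8,9,10,11,11,11,11,13,14,15,18]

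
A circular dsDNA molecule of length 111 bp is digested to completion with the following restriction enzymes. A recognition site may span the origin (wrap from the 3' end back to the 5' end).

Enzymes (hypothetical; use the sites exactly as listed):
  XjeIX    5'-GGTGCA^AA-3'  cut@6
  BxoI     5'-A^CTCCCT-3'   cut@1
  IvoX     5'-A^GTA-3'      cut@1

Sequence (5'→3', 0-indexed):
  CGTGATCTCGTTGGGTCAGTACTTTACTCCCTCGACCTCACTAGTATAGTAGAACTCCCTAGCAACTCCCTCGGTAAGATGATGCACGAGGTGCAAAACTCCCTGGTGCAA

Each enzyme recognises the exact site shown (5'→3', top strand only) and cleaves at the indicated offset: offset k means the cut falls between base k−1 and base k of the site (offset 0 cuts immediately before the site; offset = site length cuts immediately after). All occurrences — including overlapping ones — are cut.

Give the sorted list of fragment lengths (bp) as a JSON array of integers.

[3,5,6,8,11,17,30,31]

Scan for sites:
  XjeIX (GGTGCAAA, off=6): starts [89] → cuts [95]
  BxoI (ACTCCCT, off=1): starts [25, 53, 64, 97] → cuts [26, 54, 65, 98]
  IvoX (AGTA, off=1): starts [17, 42, 47] → cuts [18, 43, 48]

All cut coordinates (distinct, sorted): [18, 26, 43, 48, 54, 65, 95, 98]

Fragments:
  18→26: 8 bp
  26→43: 17 bp
  43→48: 5 bp
  48→54: 6 bp
  54→65: 11 bp
  65→95: 30 bp
  95→98: 3 bp
  98→18 (wrap): 111-98+18 = 31 bp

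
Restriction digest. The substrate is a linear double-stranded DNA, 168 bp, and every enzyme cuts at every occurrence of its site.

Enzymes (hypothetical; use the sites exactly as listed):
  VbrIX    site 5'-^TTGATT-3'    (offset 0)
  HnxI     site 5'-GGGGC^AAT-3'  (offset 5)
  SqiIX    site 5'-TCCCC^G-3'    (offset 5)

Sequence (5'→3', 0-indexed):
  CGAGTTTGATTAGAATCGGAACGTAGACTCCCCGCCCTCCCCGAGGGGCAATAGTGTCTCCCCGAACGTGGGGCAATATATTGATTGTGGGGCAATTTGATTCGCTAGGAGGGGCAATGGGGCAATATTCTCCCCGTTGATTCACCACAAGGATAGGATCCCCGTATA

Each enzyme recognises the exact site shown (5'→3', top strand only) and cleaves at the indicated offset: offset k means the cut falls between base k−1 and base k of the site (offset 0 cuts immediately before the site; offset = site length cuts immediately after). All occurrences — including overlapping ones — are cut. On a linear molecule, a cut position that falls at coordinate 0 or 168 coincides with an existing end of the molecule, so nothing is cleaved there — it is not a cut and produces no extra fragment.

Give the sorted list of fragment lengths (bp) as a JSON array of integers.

Site scan:
  VbrIX (TTGATT, off=0): starts [5, 80, 96, 136] → cuts [5, 80, 96, 136]
  HnxI (GGGGCAAT, off=5): starts [44, 69, 88, 110, 118] → cuts [49, 74, 93, 115, 123]
  SqiIX (TCCCCG, off=5): starts [28, 37, 58, 130, 158] → cuts [33, 42, 63, 135, 163]

Pooled cuts: [5, 33, 42, 49, 63, 74, 80, 93, 96, 115, 123, 135, 136, 163]

Fragment lengths:
  [0,5): 5 bp
  [5,33): 28 bp
  [33,42): 9 bp
  [42,49): 7 bp
  [49,63): 14 bp
  [63,74): 11 bp
  [74,80): 6 bp
  [80,93): 13 bp
  [93,96): 3 bp
  [96,115): 19 bp
  [115,123): 8 bp
  [123,135): 12 bp
  [135,136): 1 bp
  [136,163): 27 bp
  [163,168): 5 bp

[1,3,5,5,6,7,8,9,11,12,13,14,19,27,28]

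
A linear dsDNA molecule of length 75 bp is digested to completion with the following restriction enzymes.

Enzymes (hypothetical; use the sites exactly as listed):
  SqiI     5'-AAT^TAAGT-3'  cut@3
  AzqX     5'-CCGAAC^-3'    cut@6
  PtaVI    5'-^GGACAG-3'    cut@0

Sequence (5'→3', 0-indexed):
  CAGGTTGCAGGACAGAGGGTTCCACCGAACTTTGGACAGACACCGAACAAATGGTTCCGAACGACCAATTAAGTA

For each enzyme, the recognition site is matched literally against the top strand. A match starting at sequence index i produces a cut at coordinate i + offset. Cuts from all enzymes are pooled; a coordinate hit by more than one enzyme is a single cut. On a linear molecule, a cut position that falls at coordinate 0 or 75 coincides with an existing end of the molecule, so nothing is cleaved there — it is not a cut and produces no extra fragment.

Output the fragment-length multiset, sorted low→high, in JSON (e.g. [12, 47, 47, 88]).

Per-enzyme occurrences:
  SqiI AATTAAGT/3: at [66] ⇒ [69]
  AzqX CCGAAC/6: at [24, 42, 56] ⇒ [30, 48, 62]
  PtaVI GGACAG/0: at [9, 33] ⇒ [9, 33]

Pooled cuts: [9, 30, 33, 48, 62, 69]

Fragments:
  [0,9): 9 bp
  [9,30): 21 bp
  [30,33): 3 bp
  [33,48): 15 bp
  [48,62): 14 bp
  [62,69): 7 bp
  [69,75): 6 bp

[3,6,7,9,14,15,21]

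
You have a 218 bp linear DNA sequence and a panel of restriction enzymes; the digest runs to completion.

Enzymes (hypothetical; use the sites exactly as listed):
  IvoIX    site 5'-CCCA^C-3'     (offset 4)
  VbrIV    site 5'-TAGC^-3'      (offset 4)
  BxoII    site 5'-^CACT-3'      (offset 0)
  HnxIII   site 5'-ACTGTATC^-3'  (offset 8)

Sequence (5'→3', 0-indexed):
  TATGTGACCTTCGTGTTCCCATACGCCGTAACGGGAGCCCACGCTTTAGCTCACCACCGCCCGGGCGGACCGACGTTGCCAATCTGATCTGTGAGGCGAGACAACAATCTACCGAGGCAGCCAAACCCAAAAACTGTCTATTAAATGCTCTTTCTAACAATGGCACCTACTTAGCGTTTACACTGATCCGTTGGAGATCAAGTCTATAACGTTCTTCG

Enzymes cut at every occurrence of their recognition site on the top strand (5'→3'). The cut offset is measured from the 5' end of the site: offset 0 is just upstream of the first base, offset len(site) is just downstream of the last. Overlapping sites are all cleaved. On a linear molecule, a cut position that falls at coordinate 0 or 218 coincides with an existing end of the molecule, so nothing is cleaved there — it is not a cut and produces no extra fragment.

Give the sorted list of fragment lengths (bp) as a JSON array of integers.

Per-enzyme occurrences:
  IvoIX CCCAC/4: at [37] ⇒ [41]
  VbrIV TAGC/4: at [46, 171] ⇒ [50, 175]
  BxoII CACT/0: at [180] ⇒ [180]
  HnxIII (ACTGTATC, off=8): no sites

Pooled cuts: [41, 50, 175, 180]

Fragments:
  [0,41): 41 bp
  [41,50): 9 bp
  [50,175): 125 bp
  [175,180): 5 bp
  [180,218): 38 bp

[5,9,38,41,125]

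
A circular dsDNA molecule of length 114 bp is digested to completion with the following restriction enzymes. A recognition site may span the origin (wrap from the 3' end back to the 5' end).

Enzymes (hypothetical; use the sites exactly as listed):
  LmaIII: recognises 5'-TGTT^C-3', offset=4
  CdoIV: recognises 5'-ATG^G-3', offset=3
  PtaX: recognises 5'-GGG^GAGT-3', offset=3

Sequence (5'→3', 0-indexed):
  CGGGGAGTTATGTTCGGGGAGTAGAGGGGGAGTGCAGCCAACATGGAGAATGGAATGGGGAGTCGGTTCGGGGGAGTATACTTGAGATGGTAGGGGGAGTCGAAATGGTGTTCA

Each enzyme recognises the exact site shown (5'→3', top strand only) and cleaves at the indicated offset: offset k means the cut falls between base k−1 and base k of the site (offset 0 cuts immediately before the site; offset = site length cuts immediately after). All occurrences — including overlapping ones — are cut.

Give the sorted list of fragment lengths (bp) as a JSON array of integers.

Site scan:
  LmaIII TGTTC/4: at [10, 108] ⇒ [14, 112]
  CdoIV ATGG/3: at [42, 49, 54, 86, 104] ⇒ [45, 52, 57, 89, 107]
  PtaX GGGGAGT/3: at [1, 15, 26, 56, 70, 93] ⇒ [4, 18, 29, 59, 73, 96]

Pooled cuts: [4, 14, 18, 29, 45, 52, 57, 59, 73, 89, 96, 107, 112]

Fragment lengths:
  4→14: 10 bp
  14→18: 4 bp
  18→29: 11 bp
  29→45: 16 bp
  45→52: 7 bp
  52→57: 5 bp
  57→59: 2 bp
  59→73: 14 bp
  73→89: 16 bp
  89→96: 7 bp
  96→107: 11 bp
  107→112: 5 bp
  112→4 (wrap): 114-112+4 = 6 bp

[2,4,5,5,6,7,7,10,11,11,14,16,16]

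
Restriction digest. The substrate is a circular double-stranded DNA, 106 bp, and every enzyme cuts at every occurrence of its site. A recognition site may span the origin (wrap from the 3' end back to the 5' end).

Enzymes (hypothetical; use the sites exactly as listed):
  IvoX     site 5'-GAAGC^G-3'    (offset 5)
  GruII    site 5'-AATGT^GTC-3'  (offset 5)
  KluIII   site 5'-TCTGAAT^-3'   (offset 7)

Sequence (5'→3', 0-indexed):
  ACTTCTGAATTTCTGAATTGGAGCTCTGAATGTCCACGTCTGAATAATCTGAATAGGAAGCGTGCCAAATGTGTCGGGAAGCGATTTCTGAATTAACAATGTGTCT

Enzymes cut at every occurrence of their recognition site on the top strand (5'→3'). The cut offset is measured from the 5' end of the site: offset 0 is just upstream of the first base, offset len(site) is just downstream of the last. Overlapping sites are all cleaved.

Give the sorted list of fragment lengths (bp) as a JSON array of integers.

Scan for sites:
  IvoX GAAGCG/5: at [56, 77] ⇒ [61, 82]
  GruII AATGTGTC/5: at [67, 97] ⇒ [72, 102]
  KluIII TCTGAAT/7: at [3, 11, 24, 38, 47, 86] ⇒ [10, 18, 31, 45, 54, 93]

Pooled cuts: [10, 18, 31, 45, 54, 61, 72, 82, 93, 102]

Fragment lengths:
  10→18: 8 bp
  18→31: 13 bp
  31→45: 14 bp
  45→54: 9 bp
  54→61: 7 bp
  61→72: 11 bp
  72→82: 10 bp
  82→93: 11 bp
  93→102: 9 bp
  102→10 (wrap): 106-102+10 = 14 bp

[7,8,9,9,10,11,11,13,14,14]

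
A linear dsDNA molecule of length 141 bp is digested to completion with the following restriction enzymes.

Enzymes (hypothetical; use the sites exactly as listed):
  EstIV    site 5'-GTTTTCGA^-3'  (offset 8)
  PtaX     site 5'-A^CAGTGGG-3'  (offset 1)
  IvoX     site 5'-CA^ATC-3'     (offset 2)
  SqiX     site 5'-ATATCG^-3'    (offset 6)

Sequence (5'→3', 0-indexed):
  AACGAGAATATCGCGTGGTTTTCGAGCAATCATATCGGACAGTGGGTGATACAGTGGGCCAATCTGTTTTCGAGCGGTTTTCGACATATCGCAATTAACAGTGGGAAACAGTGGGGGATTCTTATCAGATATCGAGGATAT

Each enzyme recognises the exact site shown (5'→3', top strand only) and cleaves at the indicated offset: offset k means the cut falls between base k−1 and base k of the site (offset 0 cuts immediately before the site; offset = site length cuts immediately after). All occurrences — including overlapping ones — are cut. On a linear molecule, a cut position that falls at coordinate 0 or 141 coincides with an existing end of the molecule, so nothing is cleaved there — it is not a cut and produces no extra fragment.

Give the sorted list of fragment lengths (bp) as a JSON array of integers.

Scan for sites:
  EstIV (GTTTTCGA, off=8): starts [17, 65, 76] → cuts [25, 73, 84]
  PtaX (ACAGTGGG, off=1): starts [38, 50, 97, 107] → cuts [39, 51, 98, 108]
  IvoX (CAATC, off=2): starts [26, 59] → cuts [28, 61]
  SqiX (ATATCG, off=6): starts [7, 31, 85, 128] → cuts [13, 37, 91, 134]

Pooled cuts: [13, 25, 28, 37, 39, 51, 61, 73, 84, 91, 98, 108, 134]

Fragments:
  [0,13): 13 bp
  [13,25): 12 bp
  [25,28): 3 bp
  [28,37): 9 bp
  [37,39): 2 bp
  [39,51): 12 bp
  [51,61): 10 bp
  [61,73): 12 bp
  [73,84): 11 bp
  [84,91): 7 bp
  [91,98): 7 bp
  [98,108): 10 bp
  [108,134): 26 bp
  [134,141): 7 bp

[2,3,7,7,7,9,10,10,11,12,12,12,13,26]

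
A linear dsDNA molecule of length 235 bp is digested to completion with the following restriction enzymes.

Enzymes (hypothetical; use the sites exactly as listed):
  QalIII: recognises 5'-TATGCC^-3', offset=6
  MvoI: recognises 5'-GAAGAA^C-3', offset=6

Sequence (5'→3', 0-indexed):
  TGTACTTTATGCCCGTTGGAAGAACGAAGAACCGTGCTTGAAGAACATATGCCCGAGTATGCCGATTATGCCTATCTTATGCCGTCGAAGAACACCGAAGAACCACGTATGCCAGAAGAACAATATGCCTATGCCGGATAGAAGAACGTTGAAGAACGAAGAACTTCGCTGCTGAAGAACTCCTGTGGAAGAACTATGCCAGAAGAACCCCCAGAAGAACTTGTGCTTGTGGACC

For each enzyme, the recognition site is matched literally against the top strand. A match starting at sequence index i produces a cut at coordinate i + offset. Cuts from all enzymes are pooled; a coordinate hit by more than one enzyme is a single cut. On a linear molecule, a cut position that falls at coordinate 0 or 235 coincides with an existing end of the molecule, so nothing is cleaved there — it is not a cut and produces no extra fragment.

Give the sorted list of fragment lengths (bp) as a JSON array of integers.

Site scan:
  QalIII (TATGCC, off=6): starts [7, 47, 57, 66, 77, 107, 123, 129, 194] → cuts [13, 53, 63, 72, 83, 113, 129, 135, 200]
  MvoI (GAAGAAC, off=6): starts [18, 25, 39, 86, 96, 114, 140, 150, 157, 173, 187, 201, 213] → cuts [24, 31, 45, 92, 102, 120, 146, 156, 163, 179, 193, 207, 219]

All cut coordinates (distinct, sorted): [13, 24, 31, 45, 53, 63, 72, 83, 92, 102, 113, 120, 129, 135, 146, 156, 163, 179, 193, 200, 207, 219]

Fragment lengths:
  [0,13): 13 bp
  [13,24): 11 bp
  [24,31): 7 bp
  [31,45): 14 bp
  [45,53): 8 bp
  [53,63): 10 bp
  [63,72): 9 bp
  [72,83): 11 bp
  [83,92): 9 bp
  [92,102): 10 bp
  [102,113): 11 bp
  [113,120): 7 bp
  [120,129): 9 bp
  [129,135): 6 bp
  [135,146): 11 bp
  [146,156): 10 bp
  [156,163): 7 bp
  [163,179): 16 bp
  [179,193): 14 bp
  [193,200): 7 bp
  [200,207): 7 bp
  [207,219): 12 bp
  [219,235): 16 bp

[6,7,7,7,7,7,8,9,9,9,10,10,10,11,11,11,11,12,13,14,14,16,16]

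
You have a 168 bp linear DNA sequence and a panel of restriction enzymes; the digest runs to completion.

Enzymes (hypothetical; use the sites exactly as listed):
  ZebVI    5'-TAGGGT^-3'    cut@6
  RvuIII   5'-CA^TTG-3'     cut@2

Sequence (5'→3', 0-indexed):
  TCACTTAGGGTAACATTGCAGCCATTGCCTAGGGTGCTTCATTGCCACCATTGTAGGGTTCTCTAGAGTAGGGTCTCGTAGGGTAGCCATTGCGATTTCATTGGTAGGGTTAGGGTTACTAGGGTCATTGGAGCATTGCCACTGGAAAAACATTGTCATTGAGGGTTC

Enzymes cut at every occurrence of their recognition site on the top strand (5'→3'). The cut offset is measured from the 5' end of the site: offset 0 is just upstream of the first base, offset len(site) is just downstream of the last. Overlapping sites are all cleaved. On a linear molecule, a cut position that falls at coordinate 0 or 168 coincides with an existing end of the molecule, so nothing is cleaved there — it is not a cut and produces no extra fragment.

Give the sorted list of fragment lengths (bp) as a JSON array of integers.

[2,4,5,6,6,6,8,9,9,9,9,10,10,10,11,11,11,15,17]

Scan for sites:
  ZebVI (TAGGGT, off=6): starts [5, 29, 53, 68, 78, 104, 110, 119] → cuts [11, 35, 59, 74, 84, 110, 116, 125]
  RvuIII (CATTG, off=2): starts [13, 22, 39, 48, 87, 98, 125, 133, 150, 156] → cuts [15, 24, 41, 50, 89, 100, 127, 135, 152, 158]

All cut coordinates (distinct, sorted): [11, 15, 24, 35, 41, 50, 59, 74, 84, 89, 100, 110, 116, 125, 127, 135, 152, 158]

Fragments:
  [0,11): 11 bp
  [11,15): 4 bp
  [15,24): 9 bp
  [24,35): 11 bp
  [35,41): 6 bp
  [41,50): 9 bp
  [50,59): 9 bp
  [59,74): 15 bp
  [74,84): 10 bp
  [84,89): 5 bp
  [89,100): 11 bp
  [100,110): 10 bp
  [110,116): 6 bp
  [116,125): 9 bp
  [125,127): 2 bp
  [127,135): 8 bp
  [135,152): 17 bp
  [152,158): 6 bp
  [158,168): 10 bp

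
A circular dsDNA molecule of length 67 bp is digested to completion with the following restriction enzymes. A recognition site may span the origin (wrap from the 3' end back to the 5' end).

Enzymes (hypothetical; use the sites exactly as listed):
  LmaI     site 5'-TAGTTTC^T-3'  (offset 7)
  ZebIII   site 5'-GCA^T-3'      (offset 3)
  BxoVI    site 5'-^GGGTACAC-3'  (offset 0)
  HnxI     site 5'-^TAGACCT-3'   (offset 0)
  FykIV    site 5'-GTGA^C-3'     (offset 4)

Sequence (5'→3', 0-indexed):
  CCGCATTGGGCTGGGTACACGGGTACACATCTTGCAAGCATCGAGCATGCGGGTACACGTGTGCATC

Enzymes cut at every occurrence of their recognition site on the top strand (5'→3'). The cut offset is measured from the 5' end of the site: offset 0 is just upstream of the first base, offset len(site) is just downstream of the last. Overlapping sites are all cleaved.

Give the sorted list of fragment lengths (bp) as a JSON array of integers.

Site scan:
  LmaI (TAGTTTCT, off=7): no sites
  ZebIII GCAT/3: at [2, 37, 44, 62] ⇒ [5, 40, 47, 65]
  BxoVI GGGTACAC/0: at [12, 20, 50] ⇒ [12, 20, 50]
  HnxI (TAGACCT, off=0): no sites
  FykIV (GTGAC, off=4): no sites

Pooled cuts: [5, 12, 20, 40, 47, 50, 65]

Fragments:
  5→12: 7 bp
  12→20: 8 bp
  20→40: 20 bp
  40→47: 7 bp
  47→50: 3 bp
  50→65: 15 bp
  65→5 (wrap): 67-65+5 = 7 bp

[3,7,7,7,8,15,20]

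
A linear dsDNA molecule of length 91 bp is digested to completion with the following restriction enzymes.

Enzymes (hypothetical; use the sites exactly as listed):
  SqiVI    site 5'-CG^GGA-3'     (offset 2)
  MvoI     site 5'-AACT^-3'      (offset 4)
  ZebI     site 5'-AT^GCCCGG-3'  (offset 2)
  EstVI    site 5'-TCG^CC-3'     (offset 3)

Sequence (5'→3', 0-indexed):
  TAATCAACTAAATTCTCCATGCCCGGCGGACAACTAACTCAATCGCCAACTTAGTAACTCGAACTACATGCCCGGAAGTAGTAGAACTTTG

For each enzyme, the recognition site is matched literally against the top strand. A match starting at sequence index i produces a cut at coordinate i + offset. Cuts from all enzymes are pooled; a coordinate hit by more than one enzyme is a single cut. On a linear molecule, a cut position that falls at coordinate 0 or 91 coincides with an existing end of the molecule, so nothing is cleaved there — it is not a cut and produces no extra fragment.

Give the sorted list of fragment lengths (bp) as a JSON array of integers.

Per-enzyme occurrences:
  SqiVI (CGGGA, off=2): no sites
  MvoI AACT/4: at [5, 31, 35, 47, 55, 61, 84] ⇒ [9, 35, 39, 51, 59, 65, 88]
  ZebI ATGCCCGG/2: at [18, 67] ⇒ [20, 69]
  EstVI TCGCC/3: at [42] ⇒ [45]

All cut coordinates (distinct, sorted): [9, 20, 35, 39, 45, 51, 59, 65, 69, 88]

Fragments:
  [0,9): 9 bp
  [9,20): 11 bp
  [20,35): 15 bp
  [35,39): 4 bp
  [39,45): 6 bp
  [45,51): 6 bp
  [51,59): 8 bp
  [59,65): 6 bp
  [65,69): 4 bp
  [69,88): 19 bp
  [88,91): 3 bp

[3,4,4,6,6,6,8,9,11,15,19]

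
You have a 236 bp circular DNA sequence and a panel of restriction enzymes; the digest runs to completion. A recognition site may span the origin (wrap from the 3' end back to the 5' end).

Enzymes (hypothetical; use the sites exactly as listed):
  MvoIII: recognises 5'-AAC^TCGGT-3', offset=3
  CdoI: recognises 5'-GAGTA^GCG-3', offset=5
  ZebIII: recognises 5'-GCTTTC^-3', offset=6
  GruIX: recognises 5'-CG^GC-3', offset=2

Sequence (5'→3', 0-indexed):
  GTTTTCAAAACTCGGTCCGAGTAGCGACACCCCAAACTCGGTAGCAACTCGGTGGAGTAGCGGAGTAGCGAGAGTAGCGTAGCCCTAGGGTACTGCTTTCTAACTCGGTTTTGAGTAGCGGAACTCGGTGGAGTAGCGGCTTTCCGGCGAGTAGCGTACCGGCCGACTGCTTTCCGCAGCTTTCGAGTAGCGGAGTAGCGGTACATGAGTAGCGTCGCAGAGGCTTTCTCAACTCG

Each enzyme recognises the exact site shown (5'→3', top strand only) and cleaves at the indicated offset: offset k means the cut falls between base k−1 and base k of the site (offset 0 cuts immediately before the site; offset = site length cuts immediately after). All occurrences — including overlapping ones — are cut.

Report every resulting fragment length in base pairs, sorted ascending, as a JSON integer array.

Site scan:
  MvoIII AACTCGGT/3: at [8, 34, 45, 101, 121, 230] ⇒ [11, 37, 48, 104, 124, 233]
  CdoI GAGTAGCG/5: at [18, 54, 62, 71, 112, 130, 148, 184, 192, 206] ⇒ [23, 59, 67, 76, 117, 135, 153, 189, 197, 211]
  ZebIII GCTTTC/6: at [94, 138, 168, 178, 222] ⇒ [100, 144, 174, 184, 228]
  GruIX CGGC/2: at [136, 144, 159] ⇒ [138, 146, 161]

All cut coordinates (distinct, sorted): [11, 23, 37, 48, 59, 67, 76, 100, 104, 117, 124, 135, 138, 144, 146, 153, 161, 174, 184, 189, 197, 211, 228, 233]

Fragment lengths:
  11→23: 12 bp
  23→37: 14 bp
  37→48: 11 bp
  48→59: 11 bp
  59→67: 8 bp
  67→76: 9 bp
  76→100: 24 bp
  100→104: 4 bp
  104→117: 13 bp
  117→124: 7 bp
  124→135: 11 bp
  135→138: 3 bp
  138→144: 6 bp
  144→146: 2 bp
  146→153: 7 bp
  153→161: 8 bp
  161→174: 13 bp
  174→184: 10 bp
  184→189: 5 bp
  189→197: 8 bp
  197→211: 14 bp
  211→228: 17 bp
  228→233: 5 bp
  233→11 (wrap): 236-233+11 = 14 bp

[2,3,4,5,5,6,7,7,8,8,8,9,10,11,11,11,12,13,13,14,14,14,17,24]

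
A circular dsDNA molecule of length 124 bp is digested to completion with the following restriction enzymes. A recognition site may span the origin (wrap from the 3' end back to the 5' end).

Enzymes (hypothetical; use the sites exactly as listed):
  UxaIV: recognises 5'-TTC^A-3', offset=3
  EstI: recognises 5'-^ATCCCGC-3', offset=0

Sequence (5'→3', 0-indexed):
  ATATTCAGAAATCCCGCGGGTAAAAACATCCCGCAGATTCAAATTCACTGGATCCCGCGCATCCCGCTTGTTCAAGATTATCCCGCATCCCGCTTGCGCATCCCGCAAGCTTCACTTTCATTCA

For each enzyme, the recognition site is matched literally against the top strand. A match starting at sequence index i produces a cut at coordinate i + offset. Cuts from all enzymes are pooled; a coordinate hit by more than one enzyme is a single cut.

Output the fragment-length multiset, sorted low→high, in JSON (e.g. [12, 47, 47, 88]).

Scan for sites:
  UxaIV TTCA/3: at [3, 37, 43, 70, 110, 116, 120] ⇒ [6, 40, 46, 73, 113, 119, 123]
  EstI ATCCCGC/0: at [10, 27, 51, 60, 79, 86, 99] ⇒ [10, 27, 51, 60, 79, 86, 99]

Pooled cuts: [6, 10, 27, 40, 46, 51, 60, 73, 79, 86, 99, 113, 119, 123]

Fragment lengths:
  6→10: 4 bp
  10→27: 17 bp
  27→40: 13 bp
  40→46: 6 bp
  46→51: 5 bp
  51→60: 9 bp
  60→73: 13 bp
  73→79: 6 bp
  79→86: 7 bp
  86→99: 13 bp
  99→113: 14 bp
  113→119: 6 bp
  119→123: 4 bp
  123→6 (wrap): 124-123+6 = 7 bp

[4,4,5,6,6,6,7,7,9,13,13,13,14,17]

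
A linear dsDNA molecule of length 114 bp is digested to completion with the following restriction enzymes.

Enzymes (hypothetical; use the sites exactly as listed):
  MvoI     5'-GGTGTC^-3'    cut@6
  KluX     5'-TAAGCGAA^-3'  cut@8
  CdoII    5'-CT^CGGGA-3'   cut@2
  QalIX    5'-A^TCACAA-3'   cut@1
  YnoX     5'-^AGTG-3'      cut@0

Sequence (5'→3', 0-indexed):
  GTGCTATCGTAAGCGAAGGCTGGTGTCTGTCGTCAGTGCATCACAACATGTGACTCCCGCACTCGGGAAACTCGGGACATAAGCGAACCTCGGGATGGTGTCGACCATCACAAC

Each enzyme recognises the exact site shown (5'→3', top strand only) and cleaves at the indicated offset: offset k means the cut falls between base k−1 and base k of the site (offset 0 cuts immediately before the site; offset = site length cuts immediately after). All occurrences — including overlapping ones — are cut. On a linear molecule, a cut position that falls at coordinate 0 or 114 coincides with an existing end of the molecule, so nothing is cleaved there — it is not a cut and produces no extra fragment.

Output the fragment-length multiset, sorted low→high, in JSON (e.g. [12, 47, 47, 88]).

Scan for sites:
  MvoI GGTGTC/6: at [21, 96] ⇒ [27, 102]
  KluX TAAGCGAA/8: at [9, 79] ⇒ [17, 87]
  CdoII CTCGGGA/2: at [61, 70, 88] ⇒ [63, 72, 90]
  QalIX ATCACAA/1: at [39, 106] ⇒ [40, 107]
  YnoX AGTG/0: at [34] ⇒ [34]

Pooled cuts: [17, 27, 34, 40, 63, 72, 87, 90, 102, 107]

Fragment lengths:
  [0,17): 17 bp
  [17,27): 10 bp
  [27,34): 7 bp
  [34,40): 6 bp
  [40,63): 23 bp
  [63,72): 9 bp
  [72,87): 15 bp
  [87,90): 3 bp
  [90,102): 12 bp
  [102,107): 5 bp
  [107,114): 7 bp

[3,5,6,7,7,9,10,12,15,17,23]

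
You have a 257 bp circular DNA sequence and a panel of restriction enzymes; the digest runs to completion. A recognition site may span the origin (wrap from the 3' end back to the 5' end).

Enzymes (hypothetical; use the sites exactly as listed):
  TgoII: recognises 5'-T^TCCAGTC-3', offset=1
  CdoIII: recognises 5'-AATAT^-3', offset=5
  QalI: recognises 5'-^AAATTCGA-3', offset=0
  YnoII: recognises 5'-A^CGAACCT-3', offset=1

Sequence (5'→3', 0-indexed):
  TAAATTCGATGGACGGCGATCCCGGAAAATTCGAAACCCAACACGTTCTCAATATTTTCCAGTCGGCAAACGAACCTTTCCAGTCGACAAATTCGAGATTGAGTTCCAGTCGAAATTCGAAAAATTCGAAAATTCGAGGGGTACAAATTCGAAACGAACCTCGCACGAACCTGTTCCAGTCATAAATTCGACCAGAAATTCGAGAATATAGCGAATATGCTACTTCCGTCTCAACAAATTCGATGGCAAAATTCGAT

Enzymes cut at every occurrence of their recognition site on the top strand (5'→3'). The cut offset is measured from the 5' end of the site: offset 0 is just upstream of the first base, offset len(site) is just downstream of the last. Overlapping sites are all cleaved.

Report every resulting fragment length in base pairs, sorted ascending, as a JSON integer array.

Per-enzyme occurrences:
  TgoII (TTCCAGTC, off=1): starts [56, 77, 103, 173] → cuts [57, 78, 104, 174]
  CdoIII (AATAT, off=5): starts [50, 204, 213] → cuts [55, 209, 218]
  QalI (AAATTCGA, off=0): starts [1, 26, 88, 112, 121, 129, 144, 183, 195, 235, 248] → cuts [1, 26, 88, 112, 121, 129, 144, 183, 195, 235, 248]
  YnoII (ACGAACCT, off=1): starts [69, 153, 164] → cuts [70, 154, 165]

Pooled cuts: [1, 26, 55, 57, 70, 78, 88, 104, 112, 121, 129, 144, 154, 165, 174, 183, 195, 209, 218, 235, 248]

Fragment lengths:
  1→26: 25 bp
  26→55: 29 bp
  55→57: 2 bp
  57→70: 13 bp
  70→78: 8 bp
  78→88: 10 bp
  88→104: 16 bp
  104→112: 8 bp
  112→121: 9 bp
  121→129: 8 bp
  129→144: 15 bp
  144→154: 10 bp
  154→165: 11 bp
  165→174: 9 bp
  174→183: 9 bp
  183→195: 12 bp
  195→209: 14 bp
  209→218: 9 bp
  218→235: 17 bp
  235→248: 13 bp
  248→1 (wrap): 257-248+1 = 10 bp

[2,8,8,8,9,9,9,9,10,10,10,11,12,13,13,14,15,16,17,25,29]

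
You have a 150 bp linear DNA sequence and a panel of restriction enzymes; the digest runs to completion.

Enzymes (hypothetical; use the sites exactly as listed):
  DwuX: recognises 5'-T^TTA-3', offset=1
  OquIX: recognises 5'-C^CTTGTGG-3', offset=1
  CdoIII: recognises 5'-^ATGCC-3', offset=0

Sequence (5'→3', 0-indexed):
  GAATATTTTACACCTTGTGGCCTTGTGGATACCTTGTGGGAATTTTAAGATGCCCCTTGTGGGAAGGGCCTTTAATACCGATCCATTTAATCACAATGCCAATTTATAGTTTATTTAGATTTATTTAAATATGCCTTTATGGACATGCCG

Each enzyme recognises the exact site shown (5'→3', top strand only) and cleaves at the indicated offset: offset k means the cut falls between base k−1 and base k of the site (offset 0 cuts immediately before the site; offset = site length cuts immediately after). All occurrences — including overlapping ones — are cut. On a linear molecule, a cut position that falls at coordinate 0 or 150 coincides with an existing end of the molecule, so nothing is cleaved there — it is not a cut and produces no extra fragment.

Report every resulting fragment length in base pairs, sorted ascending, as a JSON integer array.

Per-enzyme occurrences:
  DwuX (TTTA, off=1): starts [6, 43, 70, 85, 102, 109, 113, 119, 123, 135] → cuts [7, 44, 71, 86, 103, 110, 114, 120, 124, 136]
  OquIX (CCTTGTGG, off=1): starts [12, 20, 31, 54] → cuts [13, 21, 32, 55]
  CdoIII (ATGCC, off=0): starts [49, 95, 130, 144] → cuts [49, 95, 130, 144]

Pooled cuts: [7, 13, 21, 32, 44, 49, 55, 71, 86, 95, 103, 110, 114, 120, 124, 130, 136, 144]

Fragment lengths:
  [0,7): 7 bp
  [7,13): 6 bp
  [13,21): 8 bp
  [21,32): 11 bp
  [32,44): 12 bp
  [44,49): 5 bp
  [49,55): 6 bp
  [55,71): 16 bp
  [71,86): 15 bp
  [86,95): 9 bp
  [95,103): 8 bp
  [103,110): 7 bp
  [110,114): 4 bp
  [114,120): 6 bp
  [120,124): 4 bp
  [124,130): 6 bp
  [130,136): 6 bp
  [136,144): 8 bp
  [144,150): 6 bp

[4,4,5,6,6,6,6,6,6,7,7,8,8,8,9,11,12,15,16]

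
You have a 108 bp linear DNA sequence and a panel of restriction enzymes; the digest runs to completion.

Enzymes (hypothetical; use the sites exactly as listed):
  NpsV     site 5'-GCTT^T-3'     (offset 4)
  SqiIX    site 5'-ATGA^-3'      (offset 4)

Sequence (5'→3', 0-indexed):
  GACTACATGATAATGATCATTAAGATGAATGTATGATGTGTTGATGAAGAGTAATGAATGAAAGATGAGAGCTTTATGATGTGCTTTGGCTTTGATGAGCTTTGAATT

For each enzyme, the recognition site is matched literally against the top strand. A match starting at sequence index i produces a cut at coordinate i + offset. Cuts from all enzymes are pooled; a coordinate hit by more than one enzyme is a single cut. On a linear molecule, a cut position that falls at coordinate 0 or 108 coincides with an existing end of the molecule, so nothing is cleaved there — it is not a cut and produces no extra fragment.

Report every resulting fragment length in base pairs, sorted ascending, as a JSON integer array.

[4,4,5,6,6,6,6,6,7,7,8,10,10,11,12]

Scan for sites:
  NpsV (GCTTT, off=4): starts [70, 82, 88, 98] → cuts [74, 86, 92, 102]
  SqiIX (ATGA, off=4): starts [6, 12, 24, 32, 43, 53, 57, 64, 75, 94] → cuts [10, 16, 28, 36, 47, 57, 61, 68, 79, 98]

Pooled cuts: [10, 16, 28, 36, 47, 57, 61, 68, 74, 79, 86, 92, 98, 102]

Fragment lengths:
  [0,10): 10 bp
  [10,16): 6 bp
  [16,28): 12 bp
  [28,36): 8 bp
  [36,47): 11 bp
  [47,57): 10 bp
  [57,61): 4 bp
  [61,68): 7 bp
  [68,74): 6 bp
  [74,79): 5 bp
  [79,86): 7 bp
  [86,92): 6 bp
  [92,98): 6 bp
  [98,102): 4 bp
  [102,108): 6 bp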